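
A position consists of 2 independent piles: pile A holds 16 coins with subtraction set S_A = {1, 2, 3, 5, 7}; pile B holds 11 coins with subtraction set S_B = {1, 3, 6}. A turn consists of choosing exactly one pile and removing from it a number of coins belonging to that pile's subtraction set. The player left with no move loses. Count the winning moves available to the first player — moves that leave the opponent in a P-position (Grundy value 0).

Pile A, S = {1, 2, 3, 5, 7}:
n :  0  1  2  3  4  5  6  7  8  9 10 11 12 13 14 15 16
G :  0  1  2  3  0  1  2  3  0  1  2  3  0  1  2  3  0
G_A(16) = 0.
Pile B, S = {1, 3, 6}:
n :  0  1  2  3  4  5  6  7  8  9 10 11
G :  0  1  0  1  0  1  2  3  2  0  1  0
G_B(11) = 0.
Combined Grundy value = 0 ⊕ 0 = 0.
A winning move leaves total XOR = 0, i.e. changes one component's Grundy value g to g ⊕ X where X is the current total.
Pile A: target g' = 0⊕0 = 0, but every legal move changes the Grundy value (mex property), so 0 moves.
Pile B: target g' = 0⊕0 = 0, but every legal move changes the Grundy value (mex property), so 0 moves.

0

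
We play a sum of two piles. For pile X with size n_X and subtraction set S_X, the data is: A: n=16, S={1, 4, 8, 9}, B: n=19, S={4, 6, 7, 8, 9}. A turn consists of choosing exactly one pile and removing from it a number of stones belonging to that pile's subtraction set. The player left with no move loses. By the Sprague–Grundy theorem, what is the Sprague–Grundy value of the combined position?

Pile A, S = {1, 4, 8, 9}:
n :  0  1  2  3  4  5  6  7  8  9 10 11 12 13 14 15 16
G :  0  1  0  1  2  0  1  0  1  2  3  2  0  1  2  3  2
G_A(16) = 2.
Pile B, S = {4, 6, 7, 8, 9}:
G(0) = 0
G(1) = mex{} = 0
G(2) = mex{} = 0
G(3) = mex{} = 0
G(4) = mex{0} = 1
G(5) = mex{0} = 1
G(6) = mex{0,0} = 1
G(7) = mex{0,0,0} = 1
G(8) = mex{1,0,0,0} = 2
G(9) = mex{1,0,0,0,0} = 2
G(10) = mex{1,1,0,0,0} = 2
G(11) = mex{1,1,1,0,0} = 2
G(12) = mex{2,1,1,1,0} = 3
G(13) = mex{2,1,1,1,1} = 0
G(14) = mex{2,2,1,1,1} = 0
G(15) = mex{2,2,2,1,1} = 0
G(16) = mex{3,2,2,2,1} = 0
G(17) = mex{0,2,2,2,2} = 1
G(18) = mex{0,3,2,2,2} = 1
G(19) = mex{0,0,3,2,2} = 1
G_B(19) = 1.
Combined Grundy value = 2 ⊕ 1 = 3.

3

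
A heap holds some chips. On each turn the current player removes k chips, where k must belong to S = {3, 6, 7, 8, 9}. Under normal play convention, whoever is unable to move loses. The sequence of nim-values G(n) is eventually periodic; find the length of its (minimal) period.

12

n :  0  1  2  3  4  5  6  7  8  9 10 11 12 13 14 15 16 17 18 19 20 21 22 23 24 25
G :  0  0  0  1  1  1  2  2  2  3  3  3  0  0  0  1  1  1  2  2  2  3  3  3  0  0
G(n+12) = G(n) holds for n = 0,…,8 (a full window of length max(S) = 9), so the sequence is purely periodic with period 12.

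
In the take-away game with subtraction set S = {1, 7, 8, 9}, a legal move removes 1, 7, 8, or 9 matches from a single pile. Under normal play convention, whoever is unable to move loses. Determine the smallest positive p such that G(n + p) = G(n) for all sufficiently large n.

n :  0  1  2  3  4  5  6  7  8  9 10 11 12 13 14 15 16 17 18 19 20 21 22 23 24 25 26 27 28 29 30 31 32 33
G :  0  1  0  1  0  1  0  1  2  3  2  3  2  3  2  3  0  1  0  1  0  1  0  1  2  3  2  3  2  3  2  3  0  1
G(n+16) = G(n) holds for n = 0,…,8 (a full window of length max(S) = 9), so the sequence is purely periodic with period 16.

16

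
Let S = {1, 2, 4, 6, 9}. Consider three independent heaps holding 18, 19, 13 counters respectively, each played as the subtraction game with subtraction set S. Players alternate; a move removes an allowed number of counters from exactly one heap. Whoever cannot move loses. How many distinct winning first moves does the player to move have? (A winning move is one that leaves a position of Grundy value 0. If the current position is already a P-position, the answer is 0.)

All heaps use S = {1, 2, 4, 6, 9}:
n :  0  1  2  3  4  5  6  7  8  9 10 11 12 13 14 15 16 17 18 19
G :  0  1  2  0  1  2  3  4  0  1  2  0  1  2  3  4  0  1  2  0
Heap A: G(18) = 2.
Heap B: G(19) = 0.
Heap C: G(13) = 2.
Combined Grundy value = 2 ⊕ 0 ⊕ 2 = 0.
A winning move leaves total XOR = 0, i.e. changes one component's Grundy value g to g ⊕ X where X is the current total.
Heap A: target g' = 2⊕0 = 2, but every legal move changes the Grundy value (mex property), so 0 moves.
Heap B: target g' = 0⊕0 = 0, but every legal move changes the Grundy value (mex property), so 0 moves.
Heap C: target g' = 2⊕0 = 2, but every legal move changes the Grundy value (mex property), so 0 moves.

0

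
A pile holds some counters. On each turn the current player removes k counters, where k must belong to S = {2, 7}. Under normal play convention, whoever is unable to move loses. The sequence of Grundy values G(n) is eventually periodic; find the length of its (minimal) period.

G(0) = 0
G(1) = mex{} = 0
G(2) = mex{0} = 1
G(3) = mex{0} = 1
G(4) = mex{1} = 0
G(5) = mex{1} = 0
G(6) = mex{0} = 1
G(7) = mex{0,0} = 1
G(8) = mex{1,0} = 2
G(9) = mex{1,1} = 0
G(10) = mex{2,1} = 0
G(11) = mex{0,0} = 1
G(12) = mex{0,0} = 1
G(13) = mex{1,1} = 0
G(14) = mex{1,1} = 0
G(15) = mex{0,2} = 1
G(16) = mex{0,0} = 1
G(17) = mex{1,0} = 2
G(18) = mex{1,1} = 0
G(19) = mex{2,1} = 0
G(n+9) = G(n) holds for n = 0,…,6 (a full window of length max(S) = 7), so the sequence is purely periodic with period 9.

9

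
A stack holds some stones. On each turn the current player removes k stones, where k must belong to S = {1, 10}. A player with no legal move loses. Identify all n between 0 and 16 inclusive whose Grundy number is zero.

n :  0  1  2  3  4  5  6  7  8  9 10 11 12 13 14 15 16
G :  0  1  0  1  0  1  0  1  0  1  2  0  1  0  1  0  1
P-positions are exactly the n with G(n) = 0.

0, 2, 4, 6, 8, 11, 13, 15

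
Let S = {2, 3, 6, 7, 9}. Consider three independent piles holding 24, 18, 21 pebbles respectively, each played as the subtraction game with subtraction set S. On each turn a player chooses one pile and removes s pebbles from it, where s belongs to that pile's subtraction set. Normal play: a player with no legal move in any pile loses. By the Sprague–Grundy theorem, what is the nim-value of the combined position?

1

All piles use S = {2, 3, 6, 7, 9}:
n :  0  1  2  3  4  5  6  7  8  9 10 11 12 13 14 15 16 17 18 19 20 21 22 23 24
G :  0  0  1  1  2  0  3  1  2  2  3  3  4  0  5  1  4  0  0  1  1  2  2  3  3
Pile A: G(24) = 3.
Pile B: G(18) = 0.
Pile C: G(21) = 2.
Combined Grundy value = 3 ⊕ 0 ⊕ 2 = 1.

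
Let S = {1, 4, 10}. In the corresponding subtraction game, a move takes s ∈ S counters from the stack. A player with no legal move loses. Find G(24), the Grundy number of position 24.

G(0) = 0
G(1) = mex{0} = 1
G(2) = mex{1} = 0
G(3) = mex{0} = 1
G(4) = mex{1,0} = 2
G(5) = mex{2,1} = 0
G(6) = mex{0,0} = 1
G(7) = mex{1,1} = 0
G(8) = mex{0,2} = 1
G(9) = mex{1,0} = 2
G(10) = mex{2,1,0} = 3
G(11) = mex{3,0,1} = 2
G(12) = mex{2,1,0} = 3
G(13) = mex{3,2,1} = 0
G(14) = mex{0,3,2} = 1
G(15) = mex{1,2,0} = 3
G(16) = mex{3,3,1} = 0
G(17) = mex{0,0,0} = 1
G(18) = mex{1,1,1} = 0
G(19) = mex{0,3,2} = 1
G(20) = mex{1,0,3} = 2
G(21) = mex{2,1,2} = 0
G(22) = mex{0,0,3} = 1
G(23) = mex{1,1,0} = 2
G(24) = mex{2,2,1} = 0

0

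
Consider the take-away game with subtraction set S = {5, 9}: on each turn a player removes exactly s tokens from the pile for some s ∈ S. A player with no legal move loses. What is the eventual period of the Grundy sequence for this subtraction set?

n :  0  1  2  3  4  5  6  7  8  9 10 11 12 13 14 15 16 17 18 19 20 21 22 23 24 25 26 27 28 29
G :  0  0  0  0  0  1  1  1  1  1  2  2  2  2  0  0  0  0  0  1  1  1  1  1  2  2  2  2  0  0
G(n+14) = G(n) holds for n = 0,…,8 (a full window of length max(S) = 9), so the sequence is purely periodic with period 14.

14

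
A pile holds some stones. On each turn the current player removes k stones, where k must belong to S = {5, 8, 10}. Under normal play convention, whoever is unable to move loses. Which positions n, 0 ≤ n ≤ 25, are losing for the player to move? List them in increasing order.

n :  0  1  2  3  4  5  6  7  8  9 10 11 12 13 14 15 16 17 18 19 20 21 22 23 24 25
G :  0  0  0  0  0  1  1  1  1  1  2  2  2  2  2  0  0  0  0  0  1  1  1  1  1  2
P-positions are exactly the n with G(n) = 0.

0, 1, 2, 3, 4, 15, 16, 17, 18, 19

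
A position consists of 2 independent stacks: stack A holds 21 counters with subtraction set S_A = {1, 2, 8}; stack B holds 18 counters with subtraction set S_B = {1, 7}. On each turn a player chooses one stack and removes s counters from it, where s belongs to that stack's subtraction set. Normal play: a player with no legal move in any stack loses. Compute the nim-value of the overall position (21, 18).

0

Stack A, S = {1, 2, 8}:
n :  0  1  2  3  4  5  6  7  8  9 10 11 12 13 14 15 16 17 18 19 20 21
G :  0  1  2  0  1  2  0  1  2  0  1  2  0  1  2  0  1  2  0  1  2  0
G_A(21) = 0.
Stack B, S = {1, 7}:
G(0) = 0
G(1) = mex{0} = 1
G(2) = mex{1} = 0
G(3) = mex{0} = 1
G(4) = mex{1} = 0
G(5) = mex{0} = 1
G(6) = mex{1} = 0
G(7) = mex{0,0} = 1
G(8) = mex{1,1} = 0
G(9) = mex{0,0} = 1
G(10) = mex{1,1} = 0
G(11) = mex{0,0} = 1
G(12) = mex{1,1} = 0
G(13) = mex{0,0} = 1
G(14) = mex{1,1} = 0
G(15) = mex{0,0} = 1
G(16) = mex{1,1} = 0
G(17) = mex{0,0} = 1
G(18) = mex{1,1} = 0
G_B(18) = 0.
Combined Grundy value = 0 ⊕ 0 = 0.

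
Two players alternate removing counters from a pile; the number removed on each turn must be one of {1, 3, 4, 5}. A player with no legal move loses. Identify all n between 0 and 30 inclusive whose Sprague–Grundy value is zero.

G(0) = 0
G(1) = mex{0} = 1
G(2) = mex{1} = 0
G(3) = mex{0,0} = 1
G(4) = mex{1,1,0} = 2
G(5) = mex{2,0,1,0} = 3
G(6) = mex{3,1,0,1} = 2
G(7) = mex{2,2,1,0} = 3
G(8) = mex{3,3,2,1} = 0
G(9) = mex{0,2,3,2} = 1
G(10) = mex{1,3,2,3} = 0
G(11) = mex{0,0,3,2} = 1
G(12) = mex{1,1,0,3} = 2
G(13) = mex{2,0,1,0} = 3
G(14) = mex{3,1,0,1} = 2
G(15) = mex{2,2,1,0} = 3
G(16) = mex{3,3,2,1} = 0
G(17) = mex{0,2,3,2} = 1
G(18) = mex{1,3,2,3} = 0
G(19) = mex{0,0,3,2} = 1
G(20) = mex{1,1,0,3} = 2
G(21) = mex{2,0,1,0} = 3
G(22) = mex{3,1,0,1} = 2
G(23) = mex{2,2,1,0} = 3
G(24) = mex{3,3,2,1} = 0
G(25) = mex{0,2,3,2} = 1
G(26) = mex{1,3,2,3} = 0
G(27) = mex{0,0,3,2} = 1
G(28) = mex{1,1,0,3} = 2
G(29) = mex{2,0,1,0} = 3
G(30) = mex{3,1,0,1} = 2
P-positions are exactly the n with G(n) = 0.

0, 2, 8, 10, 16, 18, 24, 26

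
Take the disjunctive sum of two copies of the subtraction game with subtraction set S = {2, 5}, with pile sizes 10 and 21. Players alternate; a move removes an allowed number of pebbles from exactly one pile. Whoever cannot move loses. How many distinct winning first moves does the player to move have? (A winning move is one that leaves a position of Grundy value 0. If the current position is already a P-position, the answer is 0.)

2

All piles use S = {2, 5}:
G(0) = 0
G(1) = mex{} = 0
G(2) = mex{0} = 1
G(3) = mex{0} = 1
G(4) = mex{1} = 0
G(5) = mex{1,0} = 2
G(6) = mex{0,0} = 1
G(7) = mex{2,1} = 0
G(8) = mex{1,1} = 0
G(9) = mex{0,0} = 1
G(10) = mex{0,2} = 1
G(11) = mex{1,1} = 0
G(12) = mex{1,0} = 2
G(13) = mex{0,0} = 1
G(14) = mex{2,1} = 0
G(15) = mex{1,1} = 0
G(16) = mex{0,0} = 1
G(17) = mex{0,2} = 1
G(18) = mex{1,1} = 0
G(19) = mex{1,0} = 2
G(20) = mex{0,0} = 1
G(21) = mex{2,1} = 0
Pile A: G(10) = 1.
Pile B: G(21) = 0.
Combined Grundy value = 1 ⊕ 0 = 1.
A winning move leaves total XOR = 0, i.e. changes one component's Grundy value g to g ⊕ X where X is the current total.
Pile A: need g' = 1⊕1 = 0. Options: 10−2→G=0, 10−5→G=2. Hits: 1.
Pile B: need g' = 0⊕1 = 1. Options: 21−2→G=2, 21−5→G=1. Hits: 1.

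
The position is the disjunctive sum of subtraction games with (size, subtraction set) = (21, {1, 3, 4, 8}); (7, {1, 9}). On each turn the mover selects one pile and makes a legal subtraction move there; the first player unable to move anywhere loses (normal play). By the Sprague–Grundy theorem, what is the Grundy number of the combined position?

1

Pile A, S = {1, 3, 4, 8}:
n :  0  1  2  3  4  5  6  7  8  9 10 11 12 13 14 15 16 17 18 19 20 21
G :  0  1  0  1  2  3  2  0  1  0  1  2  3  2  0  1  0  1  2  3  2  0
G_A(21) = 0.
Pile B, S = {1, 9}:
G(0) = 0
G(1) = mex{0} = 1
G(2) = mex{1} = 0
G(3) = mex{0} = 1
G(4) = mex{1} = 0
G(5) = mex{0} = 1
G(6) = mex{1} = 0
G(7) = mex{0} = 1
G_B(7) = 1.
Combined Grundy value = 0 ⊕ 1 = 1.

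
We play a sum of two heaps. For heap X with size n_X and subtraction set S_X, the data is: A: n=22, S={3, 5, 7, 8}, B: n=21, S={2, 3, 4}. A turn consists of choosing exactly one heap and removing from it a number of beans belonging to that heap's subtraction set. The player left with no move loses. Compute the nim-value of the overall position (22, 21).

1

Heap A, S = {3, 5, 7, 8}:
G(0) = 0
G(1) = mex{} = 0
G(2) = mex{} = 0
G(3) = mex{0} = 1
G(4) = mex{0} = 1
G(5) = mex{0,0} = 1
G(6) = mex{1,0} = 2
G(7) = mex{1,0,0} = 2
G(8) = mex{1,1,0,0} = 2
G(9) = mex{2,1,0,0} = 3
G(10) = mex{2,1,1,0} = 3
G(11) = mex{2,2,1,1} = 0
G(12) = mex{3,2,1,1} = 0
G(13) = mex{3,2,2,1} = 0
G(14) = mex{0,3,2,2} = 1
G(15) = mex{0,3,2,2} = 1
G(16) = mex{0,0,3,2} = 1
G(17) = mex{1,0,3,3} = 2
G(18) = mex{1,0,0,3} = 2
G(19) = mex{1,1,0,0} = 2
G(20) = mex{2,1,0,0} = 3
G(21) = mex{2,1,1,0} = 3
G(22) = mex{2,2,1,1} = 0
G_A(22) = 0.
Heap B, S = {2, 3, 4}:
G(0) = 0
G(1) = mex{} = 0
G(2) = mex{0} = 1
G(3) = mex{0,0} = 1
G(4) = mex{1,0,0} = 2
G(5) = mex{1,1,0} = 2
G(6) = mex{2,1,1} = 0
G(7) = mex{2,2,1} = 0
G(8) = mex{0,2,2} = 1
G(9) = mex{0,0,2} = 1
G(10) = mex{1,0,0} = 2
G(11) = mex{1,1,0} = 2
G(12) = mex{2,1,1} = 0
G(13) = mex{2,2,1} = 0
G(14) = mex{0,2,2} = 1
G(15) = mex{0,0,2} = 1
G(16) = mex{1,0,0} = 2
G(17) = mex{1,1,0} = 2
G(18) = mex{2,1,1} = 0
G(19) = mex{2,2,1} = 0
G(20) = mex{0,2,2} = 1
G(21) = mex{0,0,2} = 1
G_B(21) = 1.
Combined Grundy value = 0 ⊕ 1 = 1.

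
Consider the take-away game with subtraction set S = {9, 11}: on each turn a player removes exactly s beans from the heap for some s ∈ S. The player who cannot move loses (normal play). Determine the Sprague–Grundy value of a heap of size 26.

G(0) = 0
G(1) = mex{} = 0
G(2) = mex{} = 0
G(3) = mex{} = 0
G(4) = mex{} = 0
G(5) = mex{} = 0
G(6) = mex{} = 0
G(7) = mex{} = 0
G(8) = mex{} = 0
G(9) = mex{0} = 1
G(10) = mex{0} = 1
G(11) = mex{0,0} = 1
G(12) = mex{0,0} = 1
G(13) = mex{0,0} = 1
G(14) = mex{0,0} = 1
G(15) = mex{0,0} = 1
G(16) = mex{0,0} = 1
G(17) = mex{0,0} = 1
G(18) = mex{1,0} = 2
G(19) = mex{1,0} = 2
G(20) = mex{1,1} = 0
G(21) = mex{1,1} = 0
G(22) = mex{1,1} = 0
G(23) = mex{1,1} = 0
G(24) = mex{1,1} = 0
G(25) = mex{1,1} = 0
G(26) = mex{1,1} = 0

0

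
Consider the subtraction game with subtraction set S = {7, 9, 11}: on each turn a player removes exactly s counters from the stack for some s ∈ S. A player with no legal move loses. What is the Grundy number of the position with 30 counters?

G(0) = 0
G(1) = mex{} = 0
G(2) = mex{} = 0
G(3) = mex{} = 0
G(4) = mex{} = 0
G(5) = mex{} = 0
G(6) = mex{} = 0
G(7) = mex{0} = 1
G(8) = mex{0} = 1
G(9) = mex{0,0} = 1
G(10) = mex{0,0} = 1
G(11) = mex{0,0,0} = 1
G(12) = mex{0,0,0} = 1
G(13) = mex{0,0,0} = 1
G(14) = mex{1,0,0} = 2
G(15) = mex{1,0,0} = 2
G(16) = mex{1,1,0} = 2
G(17) = mex{1,1,0} = 2
G(18) = mex{1,1,1} = 0
G(19) = mex{1,1,1} = 0
G(20) = mex{1,1,1} = 0
G(21) = mex{2,1,1} = 0
G(22) = mex{2,1,1} = 0
G(23) = mex{2,2,1} = 0
G(24) = mex{2,2,1} = 0
G(25) = mex{0,2,2} = 1
G(26) = mex{0,2,2} = 1
G(27) = mex{0,0,2} = 1
G(28) = mex{0,0,2} = 1
G(29) = mex{0,0,0} = 1
G(30) = mex{0,0,0} = 1

1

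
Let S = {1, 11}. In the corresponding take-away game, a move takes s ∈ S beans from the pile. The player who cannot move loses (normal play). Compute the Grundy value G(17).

G(0) = 0
G(1) = mex{0} = 1
G(2) = mex{1} = 0
G(3) = mex{0} = 1
G(4) = mex{1} = 0
G(5) = mex{0} = 1
G(6) = mex{1} = 0
G(7) = mex{0} = 1
G(8) = mex{1} = 0
G(9) = mex{0} = 1
G(10) = mex{1} = 0
G(11) = mex{0,0} = 1
G(12) = mex{1,1} = 0
G(13) = mex{0,0} = 1
G(14) = mex{1,1} = 0
G(15) = mex{0,0} = 1
G(16) = mex{1,1} = 0
G(17) = mex{0,0} = 1

1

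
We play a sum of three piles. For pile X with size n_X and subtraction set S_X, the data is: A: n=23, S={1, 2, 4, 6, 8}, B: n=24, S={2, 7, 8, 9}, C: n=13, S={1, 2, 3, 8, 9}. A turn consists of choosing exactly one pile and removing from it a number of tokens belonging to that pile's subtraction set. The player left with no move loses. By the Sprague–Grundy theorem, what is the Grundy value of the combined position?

Pile A, S = {1, 2, 4, 6, 8}:
G(0) = 0
G(1) = mex{0} = 1
G(2) = mex{1,0} = 2
G(3) = mex{2,1} = 0
G(4) = mex{0,2,0} = 1
G(5) = mex{1,0,1} = 2
G(6) = mex{2,1,2,0} = 3
G(7) = mex{3,2,0,1} = 4
G(8) = mex{4,3,1,2,0} = 5
G(9) = mex{5,4,2,0,1} = 3
G(10) = mex{3,5,3,1,2} = 0
G(11) = mex{0,3,4,2,0} = 1
G(12) = mex{1,0,5,3,1} = 2
G(13) = mex{2,1,3,4,2} = 0
G(14) = mex{0,2,0,5,3} = 1
G(15) = mex{1,0,1,3,4} = 2
G(16) = mex{2,1,2,0,5} = 3
G(17) = mex{3,2,0,1,3} = 4
G(18) = mex{4,3,1,2,0} = 5
G(19) = mex{5,4,2,0,1} = 3
G(20) = mex{3,5,3,1,2} = 0
G(21) = mex{0,3,4,2,0} = 1
G(22) = mex{1,0,5,3,1} = 2
G(23) = mex{2,1,3,4,2} = 0
G_A(23) = 0.
Pile B, S = {2, 7, 8, 9}:
n :  0  1  2  3  4  5  6  7  8  9 10 11 12 13 14 15 16 17 18 19 20 21 22 23 24
G :  0  0  1  1  0  0  1  1  2  2  3  3  2  2  3  0  0  1  1  0  0  1  1  2  2
G_B(24) = 2.
Pile C, S = {1, 2, 3, 8, 9}:
n :  0  1  2  3  4  5  6  7  8  9 10 11 12 13
G :  0  1  2  3  0  1  2  3  4  5  0  1  2  3
G_C(13) = 3.
Combined Grundy value = 0 ⊕ 2 ⊕ 3 = 1.

1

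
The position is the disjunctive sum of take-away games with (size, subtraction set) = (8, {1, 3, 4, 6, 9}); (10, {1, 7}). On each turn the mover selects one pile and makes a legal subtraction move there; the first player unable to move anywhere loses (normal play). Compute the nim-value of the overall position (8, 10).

1

Pile A, S = {1, 3, 4, 6, 9}:
n : 0 1 2 3 4 5 6 7 8
G : 0 1 0 1 2 3 2 0 1
G_A(8) = 1.
Pile B, S = {1, 7}:
G(0) = 0
G(1) = mex{0} = 1
G(2) = mex{1} = 0
G(3) = mex{0} = 1
G(4) = mex{1} = 0
G(5) = mex{0} = 1
G(6) = mex{1} = 0
G(7) = mex{0,0} = 1
G(8) = mex{1,1} = 0
G(9) = mex{0,0} = 1
G(10) = mex{1,1} = 0
G_B(10) = 0.
Combined Grundy value = 1 ⊕ 0 = 1.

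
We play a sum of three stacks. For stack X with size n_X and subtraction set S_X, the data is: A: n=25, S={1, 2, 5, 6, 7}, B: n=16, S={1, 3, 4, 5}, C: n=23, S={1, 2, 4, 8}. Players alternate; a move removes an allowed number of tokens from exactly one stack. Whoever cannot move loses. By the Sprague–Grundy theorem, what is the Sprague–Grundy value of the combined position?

2

Stack A, S = {1, 2, 5, 6, 7}:
n :  0  1  2  3  4  5  6  7  8  9 10 11 12 13 14 15 16 17 18 19 20 21 22 23 24 25
G :  0  1  2  0  1  2  3  4  5  3  4  0  1  2  0  1  2  3  4  5  3  4  0  1  2  0
G_A(25) = 0.
Stack B, S = {1, 3, 4, 5}:
G(0) = 0
G(1) = mex{0} = 1
G(2) = mex{1} = 0
G(3) = mex{0,0} = 1
G(4) = mex{1,1,0} = 2
G(5) = mex{2,0,1,0} = 3
G(6) = mex{3,1,0,1} = 2
G(7) = mex{2,2,1,0} = 3
G(8) = mex{3,3,2,1} = 0
G(9) = mex{0,2,3,2} = 1
G(10) = mex{1,3,2,3} = 0
G(11) = mex{0,0,3,2} = 1
G(12) = mex{1,1,0,3} = 2
G(13) = mex{2,0,1,0} = 3
G(14) = mex{3,1,0,1} = 2
G(15) = mex{2,2,1,0} = 3
G(16) = mex{3,3,2,1} = 0
G_B(16) = 0.
Stack C, S = {1, 2, 4, 8}:
n :  0  1  2  3  4  5  6  7  8  9 10 11 12 13 14 15 16 17 18 19 20 21 22 23
G :  0  1  2  0  1  2  0  1  2  0  1  2  0  1  2  0  1  2  0  1  2  0  1  2
G_C(23) = 2.
Combined Grundy value = 0 ⊕ 0 ⊕ 2 = 2.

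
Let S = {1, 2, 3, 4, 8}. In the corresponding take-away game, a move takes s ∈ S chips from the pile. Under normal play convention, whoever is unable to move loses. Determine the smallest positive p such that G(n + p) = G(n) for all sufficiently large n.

G(0) = 0
G(1) = mex{0} = 1
G(2) = mex{1,0} = 2
G(3) = mex{2,1,0} = 3
G(4) = mex{3,2,1,0} = 4
G(5) = mex{4,3,2,1} = 0
G(6) = mex{0,4,3,2} = 1
G(7) = mex{1,0,4,3} = 2
G(8) = mex{2,1,0,4,0} = 3
G(9) = mex{3,2,1,0,1} = 4
G(10) = mex{4,3,2,1,2} = 0
G(11) = mex{0,4,3,2,3} = 1
G(12) = mex{1,0,4,3,4} = 2
G(13) = mex{2,1,0,4,0} = 3
G(14) = mex{3,2,1,0,1} = 4
G(n+5) = G(n) holds for n = 0,…,7 (a full window of length max(S) = 8), so the sequence is purely periodic with period 5.

5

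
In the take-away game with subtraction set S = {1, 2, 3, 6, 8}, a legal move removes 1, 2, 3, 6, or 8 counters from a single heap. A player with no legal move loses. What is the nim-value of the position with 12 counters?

3

n :  0  1  2  3  4  5  6  7  8  9 10 11 12
G :  0  1  2  3  0  1  2  3  4  0  1  2  3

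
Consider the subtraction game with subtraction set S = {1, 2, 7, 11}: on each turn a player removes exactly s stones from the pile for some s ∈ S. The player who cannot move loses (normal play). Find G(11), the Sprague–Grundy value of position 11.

2

n :  0  1  2  3  4  5  6  7  8  9 10 11
G :  0  1  2  0  1  2  0  1  2  0  1  2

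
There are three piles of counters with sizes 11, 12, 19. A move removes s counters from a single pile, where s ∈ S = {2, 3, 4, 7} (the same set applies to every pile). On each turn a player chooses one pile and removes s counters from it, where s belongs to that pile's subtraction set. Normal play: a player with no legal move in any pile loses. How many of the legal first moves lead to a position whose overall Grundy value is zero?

All piles use S = {2, 3, 4, 7}:
G(0) = 0
G(1) = mex{} = 0
G(2) = mex{0} = 1
G(3) = mex{0,0} = 1
G(4) = mex{1,0,0} = 2
G(5) = mex{1,1,0} = 2
G(6) = mex{2,1,1} = 0
G(7) = mex{2,2,1,0} = 3
G(8) = mex{0,2,2,0} = 1
G(9) = mex{3,0,2,1} = 4
G(10) = mex{1,3,0,1} = 2
G(11) = mex{4,1,3,2} = 0
G(12) = mex{2,4,1,2} = 0
G(13) = mex{0,2,4,0} = 1
G(14) = mex{0,0,2,3} = 1
G(15) = mex{1,0,0,1} = 2
G(16) = mex{1,1,0,4} = 2
G(17) = mex{2,1,1,2} = 0
G(18) = mex{2,2,1,0} = 3
G(19) = mex{0,2,2,0} = 1
Pile A: G(11) = 0.
Pile B: G(12) = 0.
Pile C: G(19) = 1.
Combined Grundy value = 0 ⊕ 0 ⊕ 1 = 1.
A winning move leaves total XOR = 0, i.e. changes one component's Grundy value g to g ⊕ X where X is the current total.
Pile A: need g' = 0⊕1 = 1. Options: 11−2→G=4, 11−3→G=1, 11−4→G=3, 11−7→G=2. Hits: 1.
Pile B: need g' = 0⊕1 = 1. Options: 12−2→G=2, 12−3→G=4, 12−4→G=1, 12−7→G=2. Hits: 1.
Pile C: need g' = 1⊕1 = 0. Options: 19−2→G=0, 19−3→G=2, 19−4→G=2, 19−7→G=0. Hits: 2.

4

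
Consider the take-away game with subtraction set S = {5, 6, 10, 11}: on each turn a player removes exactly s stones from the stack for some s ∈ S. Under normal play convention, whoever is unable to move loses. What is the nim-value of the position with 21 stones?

G(0) = 0
G(1) = mex{} = 0
G(2) = mex{} = 0
G(3) = mex{} = 0
G(4) = mex{} = 0
G(5) = mex{0} = 1
G(6) = mex{0,0} = 1
G(7) = mex{0,0} = 1
G(8) = mex{0,0} = 1
G(9) = mex{0,0} = 1
G(10) = mex{1,0,0} = 2
G(11) = mex{1,1,0,0} = 2
G(12) = mex{1,1,0,0} = 2
G(13) = mex{1,1,0,0} = 2
G(14) = mex{1,1,0,0} = 2
G(15) = mex{2,1,1,0} = 3
G(16) = mex{2,2,1,1} = 0
G(17) = mex{2,2,1,1} = 0
G(18) = mex{2,2,1,1} = 0
G(19) = mex{2,2,1,1} = 0
G(20) = mex{3,2,2,1} = 0
G(21) = mex{0,3,2,2} = 1

1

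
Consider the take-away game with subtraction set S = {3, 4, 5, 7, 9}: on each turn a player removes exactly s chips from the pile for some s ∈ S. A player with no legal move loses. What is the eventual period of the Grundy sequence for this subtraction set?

n :  0  1  2  3  4  5  6  7  8  9 10 11 12 13 14 15 16 17 18 19 20 21 22 23 24 25
G :  0  0  0  1  1  1  2  2  2  3  3  3  0  0  0  1  1  1  2  2  2  3  3  3  0  0
G(n+12) = G(n) holds for n = 0,…,8 (a full window of length max(S) = 9), so the sequence is purely periodic with period 12.

12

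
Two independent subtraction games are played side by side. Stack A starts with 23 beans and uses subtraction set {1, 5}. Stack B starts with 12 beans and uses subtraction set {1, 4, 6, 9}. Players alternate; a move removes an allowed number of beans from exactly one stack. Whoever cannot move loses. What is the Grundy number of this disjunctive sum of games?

1

Stack A, S = {1, 5}:
n :  0  1  2  3  4  5  6  7  8  9 10 11 12 13 14 15 16 17 18 19 20 21 22 23
G :  0  1  0  1  0  1  0  1  0  1  0  1  0  1  0  1  0  1  0  1  0  1  0  1
G_A(23) = 1.
Stack B, S = {1, 4, 6, 9}:
G(0) = 0
G(1) = mex{0} = 1
G(2) = mex{1} = 0
G(3) = mex{0} = 1
G(4) = mex{1,0} = 2
G(5) = mex{2,1} = 0
G(6) = mex{0,0,0} = 1
G(7) = mex{1,1,1} = 0
G(8) = mex{0,2,0} = 1
G(9) = mex{1,0,1,0} = 2
G(10) = mex{2,1,2,1} = 0
G(11) = mex{0,0,0,0} = 1
G(12) = mex{1,1,1,1} = 0
G_B(12) = 0.
Combined Grundy value = 1 ⊕ 0 = 1.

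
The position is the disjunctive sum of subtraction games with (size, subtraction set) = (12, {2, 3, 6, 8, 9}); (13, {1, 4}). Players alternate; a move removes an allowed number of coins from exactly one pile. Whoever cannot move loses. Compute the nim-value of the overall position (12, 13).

1

Pile A, S = {2, 3, 6, 8, 9}:
G(0) = 0
G(1) = mex{} = 0
G(2) = mex{0} = 1
G(3) = mex{0,0} = 1
G(4) = mex{1,0} = 2
G(5) = mex{1,1} = 0
G(6) = mex{2,1,0} = 3
G(7) = mex{0,2,0} = 1
G(8) = mex{3,0,1,0} = 2
G(9) = mex{1,3,1,0,0} = 2
G(10) = mex{2,1,2,1,0} = 3
G(11) = mex{2,2,0,1,1} = 3
G(12) = mex{3,2,3,2,1} = 0
G_A(12) = 0.
Pile B, S = {1, 4}:
n :  0  1  2  3  4  5  6  7  8  9 10 11 12 13
G :  0  1  0  1  2  0  1  0  1  2  0  1  0  1
G_B(13) = 1.
Combined Grundy value = 0 ⊕ 1 = 1.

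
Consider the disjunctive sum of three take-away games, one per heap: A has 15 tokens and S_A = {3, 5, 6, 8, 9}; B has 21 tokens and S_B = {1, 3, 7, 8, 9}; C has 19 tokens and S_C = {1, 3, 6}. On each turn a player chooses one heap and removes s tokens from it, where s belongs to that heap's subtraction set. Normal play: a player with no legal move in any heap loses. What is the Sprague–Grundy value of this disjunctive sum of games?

1

Heap A, S = {3, 5, 6, 8, 9}:
n :  0  1  2  3  4  5  6  7  8  9 10 11 12 13 14 15
G :  0  0  0  1  1  1  2  2  2  3  3  3  0  0  0  1
G_A(15) = 1.
Heap B, S = {1, 3, 7, 8, 9}:
G(0) = 0
G(1) = mex{0} = 1
G(2) = mex{1} = 0
G(3) = mex{0,0} = 1
G(4) = mex{1,1} = 0
G(5) = mex{0,0} = 1
G(6) = mex{1,1} = 0
G(7) = mex{0,0,0} = 1
G(8) = mex{1,1,1,0} = 2
G(9) = mex{2,0,0,1,0} = 3
G(10) = mex{3,1,1,0,1} = 2
G(11) = mex{2,2,0,1,0} = 3
G(12) = mex{3,3,1,0,1} = 2
G(13) = mex{2,2,0,1,0} = 3
G(14) = mex{3,3,1,0,1} = 2
G(15) = mex{2,2,2,1,0} = 3
G(16) = mex{3,3,3,2,1} = 0
G(17) = mex{0,2,2,3,2} = 1
G(18) = mex{1,3,3,2,3} = 0
G(19) = mex{0,0,2,3,2} = 1
G(20) = mex{1,1,3,2,3} = 0
G(21) = mex{0,0,2,3,2} = 1
G_B(21) = 1.
Heap C, S = {1, 3, 6}:
G(0) = 0
G(1) = mex{0} = 1
G(2) = mex{1} = 0
G(3) = mex{0,0} = 1
G(4) = mex{1,1} = 0
G(5) = mex{0,0} = 1
G(6) = mex{1,1,0} = 2
G(7) = mex{2,0,1} = 3
G(8) = mex{3,1,0} = 2
G(9) = mex{2,2,1} = 0
G(10) = mex{0,3,0} = 1
G(11) = mex{1,2,1} = 0
G(12) = mex{0,0,2} = 1
G(13) = mex{1,1,3} = 0
G(14) = mex{0,0,2} = 1
G(15) = mex{1,1,0} = 2
G(16) = mex{2,0,1} = 3
G(17) = mex{3,1,0} = 2
G(18) = mex{2,2,1} = 0
G(19) = mex{0,3,0} = 1
G_C(19) = 1.
Combined Grundy value = 1 ⊕ 1 ⊕ 1 = 1.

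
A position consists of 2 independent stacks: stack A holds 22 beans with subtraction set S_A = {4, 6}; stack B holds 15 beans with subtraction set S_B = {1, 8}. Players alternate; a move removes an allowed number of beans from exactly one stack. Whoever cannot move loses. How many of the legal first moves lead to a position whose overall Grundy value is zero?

0

Stack A, S = {4, 6}:
G(0) = 0
G(1) = mex{} = 0
G(2) = mex{} = 0
G(3) = mex{} = 0
G(4) = mex{0} = 1
G(5) = mex{0} = 1
G(6) = mex{0,0} = 1
G(7) = mex{0,0} = 1
G(8) = mex{1,0} = 2
G(9) = mex{1,0} = 2
G(10) = mex{1,1} = 0
G(11) = mex{1,1} = 0
G(12) = mex{2,1} = 0
G(13) = mex{2,1} = 0
G(14) = mex{0,2} = 1
G(15) = mex{0,2} = 1
G(16) = mex{0,0} = 1
G(17) = mex{0,0} = 1
G(18) = mex{1,0} = 2
G(19) = mex{1,0} = 2
G(20) = mex{1,1} = 0
G(21) = mex{1,1} = 0
G(22) = mex{2,1} = 0
G_A(22) = 0.
Stack B, S = {1, 8}:
G(0) = 0
G(1) = mex{0} = 1
G(2) = mex{1} = 0
G(3) = mex{0} = 1
G(4) = mex{1} = 0
G(5) = mex{0} = 1
G(6) = mex{1} = 0
G(7) = mex{0} = 1
G(8) = mex{1,0} = 2
G(9) = mex{2,1} = 0
G(10) = mex{0,0} = 1
G(11) = mex{1,1} = 0
G(12) = mex{0,0} = 1
G(13) = mex{1,1} = 0
G(14) = mex{0,0} = 1
G(15) = mex{1,1} = 0
G_B(15) = 0.
Combined Grundy value = 0 ⊕ 0 = 0.
A winning move leaves total XOR = 0, i.e. changes one component's Grundy value g to g ⊕ X where X is the current total.
Stack A: target g' = 0⊕0 = 0, but every legal move changes the Grundy value (mex property), so 0 moves.
Stack B: target g' = 0⊕0 = 0, but every legal move changes the Grundy value (mex property), so 0 moves.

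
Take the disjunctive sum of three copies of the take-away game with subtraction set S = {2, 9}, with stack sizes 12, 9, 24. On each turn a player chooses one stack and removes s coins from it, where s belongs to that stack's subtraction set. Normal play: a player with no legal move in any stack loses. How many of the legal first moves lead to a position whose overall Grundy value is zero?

All stacks use S = {2, 9}:
G(0) = 0
G(1) = mex{} = 0
G(2) = mex{0} = 1
G(3) = mex{0} = 1
G(4) = mex{1} = 0
G(5) = mex{1} = 0
G(6) = mex{0} = 1
G(7) = mex{0} = 1
G(8) = mex{1} = 0
G(9) = mex{1,0} = 2
G(10) = mex{0,0} = 1
G(11) = mex{2,1} = 0
G(12) = mex{1,1} = 0
G(13) = mex{0,0} = 1
G(14) = mex{0,0} = 1
G(15) = mex{1,1} = 0
G(16) = mex{1,1} = 0
G(17) = mex{0,0} = 1
G(18) = mex{0,2} = 1
G(19) = mex{1,1} = 0
G(20) = mex{1,0} = 2
G(21) = mex{0,0} = 1
G(22) = mex{2,1} = 0
G(23) = mex{1,1} = 0
G(24) = mex{0,0} = 1
Stack A: G(12) = 0.
Stack B: G(9) = 2.
Stack C: G(24) = 1.
Combined Grundy value = 0 ⊕ 2 ⊕ 1 = 3.
A winning move leaves total XOR = 0, i.e. changes one component's Grundy value g to g ⊕ X where X is the current total.
Stack A: need g' = 0⊕3 = 3. Options: 12−2→G=1, 12−9→G=1. Hits: 0.
Stack B: need g' = 2⊕3 = 1. Options: 9−2→G=1, 9−9→G=0. Hits: 1.
Stack C: need g' = 1⊕3 = 2. Options: 24−2→G=0, 24−9→G=0. Hits: 0.

1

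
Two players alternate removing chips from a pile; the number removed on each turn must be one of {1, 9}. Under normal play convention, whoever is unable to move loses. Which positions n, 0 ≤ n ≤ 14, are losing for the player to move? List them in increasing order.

0, 2, 4, 6, 8, 10, 12, 14

n :  0  1  2  3  4  5  6  7  8  9 10 11 12 13 14
G :  0  1  0  1  0  1  0  1  0  1  0  1  0  1  0
P-positions are exactly the n with G(n) = 0.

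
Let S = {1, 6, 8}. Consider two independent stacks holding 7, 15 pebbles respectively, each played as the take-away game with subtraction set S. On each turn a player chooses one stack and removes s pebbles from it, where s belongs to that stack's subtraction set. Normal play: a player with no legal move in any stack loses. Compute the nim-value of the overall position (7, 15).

All stacks use S = {1, 6, 8}:
G(0) = 0
G(1) = mex{0} = 1
G(2) = mex{1} = 0
G(3) = mex{0} = 1
G(4) = mex{1} = 0
G(5) = mex{0} = 1
G(6) = mex{1,0} = 2
G(7) = mex{2,1} = 0
G(8) = mex{0,0,0} = 1
G(9) = mex{1,1,1} = 0
G(10) = mex{0,0,0} = 1
G(11) = mex{1,1,1} = 0
G(12) = mex{0,2,0} = 1
G(13) = mex{1,0,1} = 2
G(14) = mex{2,1,2} = 0
G(15) = mex{0,0,0} = 1
Stack A: G(7) = 0.
Stack B: G(15) = 1.
Combined Grundy value = 0 ⊕ 1 = 1.

1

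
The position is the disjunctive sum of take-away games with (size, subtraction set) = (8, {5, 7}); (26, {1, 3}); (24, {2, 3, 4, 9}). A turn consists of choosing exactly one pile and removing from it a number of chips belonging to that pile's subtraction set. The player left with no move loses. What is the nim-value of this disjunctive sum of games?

1

Pile A, S = {5, 7}:
n : 0 1 2 3 4 5 6 7 8
G : 0 0 0 0 0 1 1 1 1
G_A(8) = 1.
Pile B, S = {1, 3}:
n :  0  1  2  3  4  5  6  7  8  9 10 11 12 13 14 15 16 17 18 19 20 21 22 23 24 25 26
G :  0  1  0  1  0  1  0  1  0  1  0  1  0  1  0  1  0  1  0  1  0  1  0  1  0  1  0
G_B(26) = 0.
Pile C, S = {2, 3, 4, 9}:
n :  0  1  2  3  4  5  6  7  8  9 10 11 12 13 14 15 16 17 18 19 20 21 22 23 24
G :  0  0  1  1  2  2  0  0  1  1  2  2  0  0  1  1  2  2  0  0  1  1  2  2  0
G_C(24) = 0.
Combined Grundy value = 1 ⊕ 0 ⊕ 0 = 1.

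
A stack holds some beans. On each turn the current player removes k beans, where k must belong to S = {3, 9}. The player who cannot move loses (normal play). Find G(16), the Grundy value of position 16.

n :  0  1  2  3  4  5  6  7  8  9 10 11 12 13 14 15 16
G :  0  0  0  1  1  1  0  0  0  1  1  1  0  0  0  1  1

1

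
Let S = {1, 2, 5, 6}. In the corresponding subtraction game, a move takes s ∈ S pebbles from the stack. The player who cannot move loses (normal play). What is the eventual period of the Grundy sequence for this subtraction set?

n :  0  1  2  3  4  5  6  7  8  9 10 11 12 13 14 15
G :  0  1  2  0  1  2  3  0  1  2  0  1  2  3  0  1
G(n+7) = G(n) holds for n = 0,…,5 (a full window of length max(S) = 6), so the sequence is purely periodic with period 7.

7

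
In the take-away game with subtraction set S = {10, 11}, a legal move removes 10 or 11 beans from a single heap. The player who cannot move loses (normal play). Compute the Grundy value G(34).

n :  0  1  2  3  4  5  6  7  8  9 10 11 12 13 14 15 16 17 18 19 20 21 22 23 24 25 26 27 28 29 30 31 32 33 34
G :  0  0  0  0  0  0  0  0  0  0  1  1  1  1  1  1  1  1  1  1  2  0  0  0  0  0  0  0  0  0  0  1  1  1  1

1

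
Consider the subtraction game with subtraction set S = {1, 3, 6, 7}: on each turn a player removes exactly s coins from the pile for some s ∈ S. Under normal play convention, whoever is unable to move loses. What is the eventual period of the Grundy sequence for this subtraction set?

G(0) = 0
G(1) = mex{0} = 1
G(2) = mex{1} = 0
G(3) = mex{0,0} = 1
G(4) = mex{1,1} = 0
G(5) = mex{0,0} = 1
G(6) = mex{1,1,0} = 2
G(7) = mex{2,0,1,0} = 3
G(8) = mex{3,1,0,1} = 2
G(9) = mex{2,2,1,0} = 3
G(10) = mex{3,3,0,1} = 2
G(11) = mex{2,2,1,0} = 3
G(12) = mex{3,3,2,1} = 0
G(13) = mex{0,2,3,2} = 1
G(14) = mex{1,3,2,3} = 0
G(15) = mex{0,0,3,2} = 1
G(16) = mex{1,1,2,3} = 0
G(17) = mex{0,0,3,2} = 1
G(18) = mex{1,1,0,3} = 2
G(19) = mex{2,0,1,0} = 3
G(20) = mex{3,1,0,1} = 2
G(21) = mex{2,2,1,0} = 3
G(22) = mex{3,3,0,1} = 2
G(23) = mex{2,2,1,0} = 3
G(24) = mex{3,3,2,1} = 0
G(25) = mex{0,2,3,2} = 1
G(n+12) = G(n) holds for n = 0,…,6 (a full window of length max(S) = 7), so the sequence is purely periodic with period 12.

12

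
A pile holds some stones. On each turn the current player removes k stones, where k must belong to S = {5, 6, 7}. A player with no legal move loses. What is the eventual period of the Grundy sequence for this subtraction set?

n :  0  1  2  3  4  5  6  7  8  9 10 11 12 13 14 15 16 17 18 19 20 21 22 23 24 25
G :  0  0  0  0  0  1  1  1  1  1  2  2  0  0  0  0  0  1  1  1  1  1  2  2  0  0
G(n+12) = G(n) holds for n = 0,…,6 (a full window of length max(S) = 7), so the sequence is purely periodic with period 12.

12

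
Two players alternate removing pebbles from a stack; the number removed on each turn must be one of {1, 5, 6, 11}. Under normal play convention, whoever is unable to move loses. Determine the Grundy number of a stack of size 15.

1

n :  0  1  2  3  4  5  6  7  8  9 10 11 12 13 14 15
G :  0  1  0  1  0  1  2  3  2  3  2  3  0  1  0  1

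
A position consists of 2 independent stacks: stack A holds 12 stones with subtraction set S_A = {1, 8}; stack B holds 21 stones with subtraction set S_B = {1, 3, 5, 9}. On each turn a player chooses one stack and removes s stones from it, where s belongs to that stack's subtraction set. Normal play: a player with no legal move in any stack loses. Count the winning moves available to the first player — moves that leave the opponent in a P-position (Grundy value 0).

0

Stack A, S = {1, 8}:
G(0) = 0
G(1) = mex{0} = 1
G(2) = mex{1} = 0
G(3) = mex{0} = 1
G(4) = mex{1} = 0
G(5) = mex{0} = 1
G(6) = mex{1} = 0
G(7) = mex{0} = 1
G(8) = mex{1,0} = 2
G(9) = mex{2,1} = 0
G(10) = mex{0,0} = 1
G(11) = mex{1,1} = 0
G(12) = mex{0,0} = 1
G_A(12) = 1.
Stack B, S = {1, 3, 5, 9}:
n :  0  1  2  3  4  5  6  7  8  9 10 11 12 13 14 15 16 17 18 19 20 21
G :  0  1  0  1  0  1  0  1  0  1  0  1  0  1  0  1  0  1  0  1  0  1
G_B(21) = 1.
Combined Grundy value = 1 ⊕ 1 = 0.
A winning move leaves total XOR = 0, i.e. changes one component's Grundy value g to g ⊕ X where X is the current total.
Stack A: target g' = 1⊕0 = 1, but every legal move changes the Grundy value (mex property), so 0 moves.
Stack B: target g' = 1⊕0 = 1, but every legal move changes the Grundy value (mex property), so 0 moves.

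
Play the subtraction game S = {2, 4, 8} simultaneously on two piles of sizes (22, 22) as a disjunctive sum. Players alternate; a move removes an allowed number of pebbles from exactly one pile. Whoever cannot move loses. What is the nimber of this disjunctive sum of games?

All piles use S = {2, 4, 8}:
G(0) = 0
G(1) = mex{} = 0
G(2) = mex{0} = 1
G(3) = mex{0} = 1
G(4) = mex{1,0} = 2
G(5) = mex{1,0} = 2
G(6) = mex{2,1} = 0
G(7) = mex{2,1} = 0
G(8) = mex{0,2,0} = 1
G(9) = mex{0,2,0} = 1
G(10) = mex{1,0,1} = 2
G(11) = mex{1,0,1} = 2
G(12) = mex{2,1,2} = 0
G(13) = mex{2,1,2} = 0
G(14) = mex{0,2,0} = 1
G(15) = mex{0,2,0} = 1
G(16) = mex{1,0,1} = 2
G(17) = mex{1,0,1} = 2
G(18) = mex{2,1,2} = 0
G(19) = mex{2,1,2} = 0
G(20) = mex{0,2,0} = 1
G(21) = mex{0,2,0} = 1
G(22) = mex{1,0,1} = 2
Pile A: G(22) = 2.
Pile B: G(22) = 2.
Combined Grundy value = 2 ⊕ 2 = 0.

0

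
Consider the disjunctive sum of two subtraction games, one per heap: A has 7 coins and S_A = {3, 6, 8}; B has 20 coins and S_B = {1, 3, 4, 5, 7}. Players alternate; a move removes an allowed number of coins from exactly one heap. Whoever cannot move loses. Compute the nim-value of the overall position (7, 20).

Heap A, S = {3, 6, 8}:
n : 0 1 2 3 4 5 6 7
G : 0 0 0 1 1 1 2 2
G_A(7) = 2.
Heap B, S = {1, 3, 4, 5, 7}:
n :  0  1  2  3  4  5  6  7  8  9 10 11 12 13 14 15 16 17 18 19 20
G :  0  1  0  1  2  3  2  3  0  1  0  1  2  3  2  3  0  1  0  1  2
G_B(20) = 2.
Combined Grundy value = 2 ⊕ 2 = 0.

0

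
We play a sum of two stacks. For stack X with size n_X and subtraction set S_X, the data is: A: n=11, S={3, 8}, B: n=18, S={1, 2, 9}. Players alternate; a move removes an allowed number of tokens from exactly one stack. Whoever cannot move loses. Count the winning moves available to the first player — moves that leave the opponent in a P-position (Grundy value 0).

2

Stack A, S = {3, 8}:
n :  0  1  2  3  4  5  6  7  8  9 10 11
G :  0  0  0  1  1  1  0  0  2  1  1  0
G_A(11) = 0.
Stack B, S = {1, 2, 9}:
n :  0  1  2  3  4  5  6  7  8  9 10 11 12 13 14 15 16 17 18
G :  0  1  2  0  1  2  0  1  2  3  0  1  2  0  1  2  0  1  2
G_B(18) = 2.
Combined Grundy value = 0 ⊕ 2 = 2.
A winning move leaves total XOR = 0, i.e. changes one component's Grundy value g to g ⊕ X where X is the current total.
Stack A: need g' = 0⊕2 = 2. Options: 11−3→G=2, 11−8→G=1. Hits: 1.
Stack B: need g' = 2⊕2 = 0. Options: 18−1→G=1, 18−2→G=0, 18−9→G=3. Hits: 1.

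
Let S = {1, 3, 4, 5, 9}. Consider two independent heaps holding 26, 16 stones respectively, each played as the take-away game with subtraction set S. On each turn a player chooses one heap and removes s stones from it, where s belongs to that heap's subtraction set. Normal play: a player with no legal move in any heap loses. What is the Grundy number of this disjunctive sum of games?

0

All heaps use S = {1, 3, 4, 5, 9}:
G(0) = 0
G(1) = mex{0} = 1
G(2) = mex{1} = 0
G(3) = mex{0,0} = 1
G(4) = mex{1,1,0} = 2
G(5) = mex{2,0,1,0} = 3
G(6) = mex{3,1,0,1} = 2
G(7) = mex{2,2,1,0} = 3
G(8) = mex{3,3,2,1} = 0
G(9) = mex{0,2,3,2,0} = 1
G(10) = mex{1,3,2,3,1} = 0
G(11) = mex{0,0,3,2,0} = 1
G(12) = mex{1,1,0,3,1} = 2
G(13) = mex{2,0,1,0,2} = 3
G(14) = mex{3,1,0,1,3} = 2
G(15) = mex{2,2,1,0,2} = 3
G(16) = mex{3,3,2,1,3} = 0
G(17) = mex{0,2,3,2,0} = 1
G(18) = mex{1,3,2,3,1} = 0
G(19) = mex{0,0,3,2,0} = 1
G(20) = mex{1,1,0,3,1} = 2
G(21) = mex{2,0,1,0,2} = 3
G(22) = mex{3,1,0,1,3} = 2
G(23) = mex{2,2,1,0,2} = 3
G(24) = mex{3,3,2,1,3} = 0
G(25) = mex{0,2,3,2,0} = 1
G(26) = mex{1,3,2,3,1} = 0
Heap A: G(26) = 0.
Heap B: G(16) = 0.
Combined Grundy value = 0 ⊕ 0 = 0.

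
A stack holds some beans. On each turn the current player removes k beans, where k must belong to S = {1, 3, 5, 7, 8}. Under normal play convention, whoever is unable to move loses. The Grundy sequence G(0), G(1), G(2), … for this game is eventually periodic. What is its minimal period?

15

G(0) = 0
G(1) = mex{0} = 1
G(2) = mex{1} = 0
G(3) = mex{0,0} = 1
G(4) = mex{1,1} = 0
G(5) = mex{0,0,0} = 1
G(6) = mex{1,1,1} = 0
G(7) = mex{0,0,0,0} = 1
G(8) = mex{1,1,1,1,0} = 2
G(9) = mex{2,0,0,0,1} = 3
G(10) = mex{3,1,1,1,0} = 2
G(11) = mex{2,2,0,0,1} = 3
G(12) = mex{3,3,1,1,0} = 2
G(13) = mex{2,2,2,0,1} = 3
G(14) = mex{3,3,3,1,0} = 2
G(15) = mex{2,2,2,2,1} = 0
G(16) = mex{0,3,3,3,2} = 1
G(17) = mex{1,2,2,2,3} = 0
G(18) = mex{0,0,3,3,2} = 1
G(19) = mex{1,1,2,2,3} = 0
G(20) = mex{0,0,0,3,2} = 1
G(21) = mex{1,1,1,2,3} = 0
G(22) = mex{0,0,0,0,2} = 1
G(23) = mex{1,1,1,1,0} = 2
G(24) = mex{2,0,0,0,1} = 3
G(25) = mex{3,1,1,1,0} = 2
G(26) = mex{2,2,0,0,1} = 3
G(27) = mex{3,3,1,1,0} = 2
G(28) = mex{2,2,2,0,1} = 3
G(29) = mex{3,3,3,1,0} = 2
G(30) = mex{2,2,2,2,1} = 0
G(31) = mex{0,3,3,3,2} = 1
G(n+15) = G(n) holds for n = 0,…,7 (a full window of length max(S) = 8), so the sequence is purely periodic with period 15.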